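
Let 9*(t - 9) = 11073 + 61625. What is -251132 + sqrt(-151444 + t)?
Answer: -251132 + I*sqrt(1290217)/3 ≈ -2.5113e+5 + 378.63*I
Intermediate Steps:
t = 72779/9 (t = 9 + (11073 + 61625)/9 = 9 + (1/9)*72698 = 9 + 72698/9 = 72779/9 ≈ 8086.6)
-251132 + sqrt(-151444 + t) = -251132 + sqrt(-151444 + 72779/9) = -251132 + sqrt(-1290217/9) = -251132 + I*sqrt(1290217)/3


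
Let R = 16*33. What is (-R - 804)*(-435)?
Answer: 579420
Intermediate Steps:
R = 528
(-R - 804)*(-435) = (-1*528 - 804)*(-435) = (-528 - 804)*(-435) = -1332*(-435) = 579420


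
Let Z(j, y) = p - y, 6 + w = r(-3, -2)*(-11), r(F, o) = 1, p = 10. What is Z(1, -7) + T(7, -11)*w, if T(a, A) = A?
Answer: 204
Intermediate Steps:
w = -17 (w = -6 + 1*(-11) = -6 - 11 = -17)
Z(j, y) = 10 - y
Z(1, -7) + T(7, -11)*w = (10 - 1*(-7)) - 11*(-17) = (10 + 7) + 187 = 17 + 187 = 204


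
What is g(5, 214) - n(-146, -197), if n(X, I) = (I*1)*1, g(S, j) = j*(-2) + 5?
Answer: -226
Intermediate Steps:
g(S, j) = 5 - 2*j (g(S, j) = -2*j + 5 = 5 - 2*j)
n(X, I) = I (n(X, I) = I*1 = I)
g(5, 214) - n(-146, -197) = (5 - 2*214) - 1*(-197) = (5 - 428) + 197 = -423 + 197 = -226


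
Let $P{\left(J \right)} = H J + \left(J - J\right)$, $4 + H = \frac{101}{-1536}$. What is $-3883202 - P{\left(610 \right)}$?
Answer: $- \frac{2980394411}{768} \approx -3.8807 \cdot 10^{6}$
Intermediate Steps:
$H = - \frac{6245}{1536}$ ($H = -4 + \frac{101}{-1536} = -4 + 101 \left(- \frac{1}{1536}\right) = -4 - \frac{101}{1536} = - \frac{6245}{1536} \approx -4.0658$)
$P{\left(J \right)} = - \frac{6245 J}{1536}$ ($P{\left(J \right)} = - \frac{6245 J}{1536} + \left(J - J\right) = - \frac{6245 J}{1536} + 0 = - \frac{6245 J}{1536}$)
$-3883202 - P{\left(610 \right)} = -3883202 - \left(- \frac{6245}{1536}\right) 610 = -3883202 - - \frac{1904725}{768} = -3883202 + \frac{1904725}{768} = - \frac{2980394411}{768}$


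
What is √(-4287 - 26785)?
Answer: 4*I*√1942 ≈ 176.27*I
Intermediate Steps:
√(-4287 - 26785) = √(-31072) = 4*I*√1942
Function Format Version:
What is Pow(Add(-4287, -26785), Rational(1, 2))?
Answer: Mul(4, I, Pow(1942, Rational(1, 2))) ≈ Mul(176.27, I)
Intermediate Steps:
Pow(Add(-4287, -26785), Rational(1, 2)) = Pow(-31072, Rational(1, 2)) = Mul(4, I, Pow(1942, Rational(1, 2)))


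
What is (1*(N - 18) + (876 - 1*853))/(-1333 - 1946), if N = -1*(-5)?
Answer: -10/3279 ≈ -0.0030497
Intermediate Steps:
N = 5
(1*(N - 18) + (876 - 1*853))/(-1333 - 1946) = (1*(5 - 18) + (876 - 1*853))/(-1333 - 1946) = (1*(-13) + (876 - 853))/(-3279) = (-13 + 23)*(-1/3279) = 10*(-1/3279) = -10/3279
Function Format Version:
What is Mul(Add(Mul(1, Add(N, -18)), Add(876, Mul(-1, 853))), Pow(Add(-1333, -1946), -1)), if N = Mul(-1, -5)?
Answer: Rational(-10, 3279) ≈ -0.0030497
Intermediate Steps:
N = 5
Mul(Add(Mul(1, Add(N, -18)), Add(876, Mul(-1, 853))), Pow(Add(-1333, -1946), -1)) = Mul(Add(Mul(1, Add(5, -18)), Add(876, Mul(-1, 853))), Pow(Add(-1333, -1946), -1)) = Mul(Add(Mul(1, -13), Add(876, -853)), Pow(-3279, -1)) = Mul(Add(-13, 23), Rational(-1, 3279)) = Mul(10, Rational(-1, 3279)) = Rational(-10, 3279)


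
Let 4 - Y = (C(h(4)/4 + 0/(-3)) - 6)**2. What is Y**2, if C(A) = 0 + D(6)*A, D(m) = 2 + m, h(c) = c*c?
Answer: 451584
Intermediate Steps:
h(c) = c**2
C(A) = 8*A (C(A) = 0 + (2 + 6)*A = 0 + 8*A = 8*A)
Y = -672 (Y = 4 - (8*(4**2/4 + 0/(-3)) - 6)**2 = 4 - (8*(16*(1/4) + 0*(-1/3)) - 6)**2 = 4 - (8*(4 + 0) - 6)**2 = 4 - (8*4 - 6)**2 = 4 - (32 - 6)**2 = 4 - 1*26**2 = 4 - 1*676 = 4 - 676 = -672)
Y**2 = (-672)**2 = 451584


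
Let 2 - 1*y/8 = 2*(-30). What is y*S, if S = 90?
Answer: 44640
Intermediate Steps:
y = 496 (y = 16 - 16*(-30) = 16 - 8*(-60) = 16 + 480 = 496)
y*S = 496*90 = 44640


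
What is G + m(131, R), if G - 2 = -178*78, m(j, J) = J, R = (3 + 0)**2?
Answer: -13873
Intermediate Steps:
R = 9 (R = 3**2 = 9)
G = -13882 (G = 2 - 178*78 = 2 - 13884 = -13882)
G + m(131, R) = -13882 + 9 = -13873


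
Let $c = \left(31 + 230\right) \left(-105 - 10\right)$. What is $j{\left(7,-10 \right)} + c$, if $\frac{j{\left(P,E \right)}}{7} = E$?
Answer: $-30085$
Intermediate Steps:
$j{\left(P,E \right)} = 7 E$
$c = -30015$ ($c = 261 \left(-115\right) = -30015$)
$j{\left(7,-10 \right)} + c = 7 \left(-10\right) - 30015 = -70 - 30015 = -30085$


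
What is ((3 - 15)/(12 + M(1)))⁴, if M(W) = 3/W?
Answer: 256/625 ≈ 0.40960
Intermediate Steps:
((3 - 15)/(12 + M(1)))⁴ = ((3 - 15)/(12 + 3/1))⁴ = (-12/(12 + 3*1))⁴ = (-12/(12 + 3))⁴ = (-12/15)⁴ = (-12*1/15)⁴ = (-⅘)⁴ = 256/625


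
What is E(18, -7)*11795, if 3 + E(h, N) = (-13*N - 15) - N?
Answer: 943600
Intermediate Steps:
E(h, N) = -18 - 14*N (E(h, N) = -3 + ((-13*N - 15) - N) = -3 + ((-15 - 13*N) - N) = -3 + (-15 - 14*N) = -18 - 14*N)
E(18, -7)*11795 = (-18 - 14*(-7))*11795 = (-18 + 98)*11795 = 80*11795 = 943600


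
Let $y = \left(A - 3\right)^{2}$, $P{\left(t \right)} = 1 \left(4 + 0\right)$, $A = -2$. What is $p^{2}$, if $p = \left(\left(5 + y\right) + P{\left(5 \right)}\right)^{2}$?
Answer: $1336336$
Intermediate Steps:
$P{\left(t \right)} = 4$ ($P{\left(t \right)} = 1 \cdot 4 = 4$)
$y = 25$ ($y = \left(-2 - 3\right)^{2} = \left(-5\right)^{2} = 25$)
$p = 1156$ ($p = \left(\left(5 + 25\right) + 4\right)^{2} = \left(30 + 4\right)^{2} = 34^{2} = 1156$)
$p^{2} = 1156^{2} = 1336336$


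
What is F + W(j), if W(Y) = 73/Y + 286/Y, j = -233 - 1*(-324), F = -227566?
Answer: -20708147/91 ≈ -2.2756e+5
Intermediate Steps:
j = 91 (j = -233 + 324 = 91)
W(Y) = 359/Y
F + W(j) = -227566 + 359/91 = -20708147/91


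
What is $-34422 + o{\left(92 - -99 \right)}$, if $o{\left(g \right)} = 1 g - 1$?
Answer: $-34232$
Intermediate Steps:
$o{\left(g \right)} = -1 + g$ ($o{\left(g \right)} = g - 1 = -1 + g$)
$-34422 + o{\left(92 - -99 \right)} = -34422 + \left(-1 + \left(92 - -99\right)\right) = -34422 + \left(-1 + \left(92 + 99\right)\right) = -34422 + \left(-1 + 191\right) = -34422 + 190 = -34232$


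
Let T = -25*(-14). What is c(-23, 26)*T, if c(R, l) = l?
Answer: 9100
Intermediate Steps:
T = 350
c(-23, 26)*T = 26*350 = 9100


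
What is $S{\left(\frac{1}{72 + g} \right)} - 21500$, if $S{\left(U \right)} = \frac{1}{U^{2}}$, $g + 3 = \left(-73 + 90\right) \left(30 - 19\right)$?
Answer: $44036$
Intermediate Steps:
$g = 184$ ($g = -3 + \left(-73 + 90\right) \left(30 - 19\right) = -3 + 17 \cdot 11 = -3 + 187 = 184$)
$S{\left(U \right)} = \frac{1}{U^{2}}$
$S{\left(\frac{1}{72 + g} \right)} - 21500 = \frac{1}{\frac{1}{\left(72 + 184\right)^{2}}} - 21500 = \frac{1}{\frac{1}{65536}} - 21500 = \frac{1}{(\frac{1}{256})^{2}} - 21500 = 65536 - 21500 = 44036$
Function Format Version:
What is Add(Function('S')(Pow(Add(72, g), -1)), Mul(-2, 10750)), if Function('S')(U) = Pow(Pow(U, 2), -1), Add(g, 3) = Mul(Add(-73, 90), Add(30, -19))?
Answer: 44036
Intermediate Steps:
g = 184 (g = Add(-3, Mul(Add(-73, 90), Add(30, -19))) = Add(-3, Mul(17, 11)) = Add(-3, 187) = 184)
Function('S')(U) = Pow(U, -2)
Add(Function('S')(Pow(Add(72, g), -1)), Mul(-2, 10750)) = Add(Pow(Pow(Add(72, 184), -1), -2), Mul(-2, 10750)) = Add(Pow(Pow(256, -1), -2), -21500) = Add(Pow(Rational(1, 256), -2), -21500) = Add(65536, -21500) = 44036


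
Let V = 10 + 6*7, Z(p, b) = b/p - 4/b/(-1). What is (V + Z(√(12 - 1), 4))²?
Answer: 30915/11 + 424*√11/11 ≈ 2938.3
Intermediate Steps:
Z(p, b) = 4/b + b/p (Z(p, b) = b/p - 4/b*(-1) = b/p + 4/b = 4/b + b/p)
V = 52 (V = 10 + 42 = 52)
(V + Z(√(12 - 1), 4))² = (52 + (4/4 + 4/(√(12 - 1))))² = (52 + (4*(¼) + 4/(√11)))² = (52 + (1 + 4*(√11/11)))² = (52 + (1 + 4*√11/11))² = (53 + 4*√11/11)²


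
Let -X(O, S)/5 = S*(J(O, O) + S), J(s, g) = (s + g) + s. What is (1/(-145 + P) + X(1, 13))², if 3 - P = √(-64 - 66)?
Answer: (-21669069761*I + 307176480*√130)/(2*(-10017*I + 142*√130)) ≈ 1.0816e+6 - 1.1686*I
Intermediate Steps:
J(s, g) = g + 2*s (J(s, g) = (g + s) + s = g + 2*s)
P = 3 - I*√130 (P = 3 - √(-64 - 66) = 3 - √(-130) = 3 - I*√130 ≈ 3.0 - 11.402*I)
X(O, S) = -5*S*(S + 3*O) (X(O, S) = -5*S*((O + 2*O) + S) = -5*S*(3*O + S) = -5*S*(S + 3*O))
(1/(-145 + P) + X(1, 13))² = (1/(-145 + (3 - I*√130)) - 5*13*(13 + 3*1))² = (1/(-142 - I*√130) - 5*13*(13 + 3))² = (1/(-142 - I*√130) - 5*13*16)² = (1/(-142 - I*√130) - 1040)² = (-1040 + 1/(-142 - I*√130))²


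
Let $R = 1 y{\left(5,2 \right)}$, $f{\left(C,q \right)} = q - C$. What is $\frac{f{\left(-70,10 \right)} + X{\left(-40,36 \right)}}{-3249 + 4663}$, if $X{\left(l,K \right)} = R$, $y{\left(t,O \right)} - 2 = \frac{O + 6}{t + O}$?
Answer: $\frac{291}{4949} \approx 0.0588$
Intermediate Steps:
$y{\left(t,O \right)} = 2 + \frac{6 + O}{O + t}$ ($y{\left(t,O \right)} = 2 + \frac{O + 6}{t + O} = 2 + \frac{6 + O}{O + t}$)
$R = \frac{22}{7}$ ($R = 1 \frac{6 + 2 \cdot 5 + 3 \cdot 2}{2 + 5} = 1 \frac{6 + 10 + 6}{7} = 1 \cdot \frac{1}{7} \cdot 22 = 1 \cdot \frac{22}{7} = \frac{22}{7} \approx 3.1429$)
$X{\left(l,K \right)} = \frac{22}{7}$
$\frac{f{\left(-70,10 \right)} + X{\left(-40,36 \right)}}{-3249 + 4663} = \frac{\left(10 - -70\right) + \frac{22}{7}}{-3249 + 4663} = \frac{\left(10 + 70\right) + \frac{22}{7}}{1414} = \left(80 + \frac{22}{7}\right) \frac{1}{1414} = \frac{582}{7} \cdot \frac{1}{1414} = \frac{291}{4949}$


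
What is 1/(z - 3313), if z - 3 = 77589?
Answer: 1/74279 ≈ 1.3463e-5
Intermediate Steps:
z = 77592 (z = 3 + 77589 = 77592)
1/(z - 3313) = 1/(77592 - 3313) = 1/74279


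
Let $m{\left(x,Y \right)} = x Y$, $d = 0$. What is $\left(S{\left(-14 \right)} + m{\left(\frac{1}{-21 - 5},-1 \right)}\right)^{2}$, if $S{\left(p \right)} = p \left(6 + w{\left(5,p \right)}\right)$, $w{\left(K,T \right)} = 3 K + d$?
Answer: $\frac{58415449}{676} \approx 86413.0$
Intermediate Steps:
$w{\left(K,T \right)} = 3 K$ ($w{\left(K,T \right)} = 3 K + 0 = 3 K$)
$S{\left(p \right)} = 21 p$ ($S{\left(p \right)} = p \left(6 + 3 \cdot 5\right) = p \left(6 + 15\right) = p 21 = 21 p$)
$m{\left(x,Y \right)} = Y x$
$\left(S{\left(-14 \right)} + m{\left(\frac{1}{-21 - 5},-1 \right)}\right)^{2} = \left(21 \left(-14\right) - \frac{1}{-21 - 5}\right)^{2} = \left(-294 - \frac{1}{-26}\right)^{2} = \left(-294 - - \frac{1}{26}\right)^{2} = \left(-294 + \frac{1}{26}\right)^{2} = \left(- \frac{7643}{26}\right)^{2} = \frac{58415449}{676}$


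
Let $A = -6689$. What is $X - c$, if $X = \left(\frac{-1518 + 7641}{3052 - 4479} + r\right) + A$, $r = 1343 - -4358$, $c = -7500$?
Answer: $\frac{9286501}{1427} \approx 6507.7$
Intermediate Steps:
$r = 5701$ ($r = 1343 + 4358 = 5701$)
$X = - \frac{1415999}{1427}$ ($X = \left(\frac{-1518 + 7641}{3052 - 4479} + 5701\right) - 6689 = \left(\frac{6123}{-1427} + 5701\right) - 6689 = \left(6123 \left(- \frac{1}{1427}\right) + 5701\right) - 6689 = \left(- \frac{6123}{1427} + 5701\right) - 6689 = \frac{8129204}{1427} - 6689 = - \frac{1415999}{1427} \approx -992.29$)
$X - c = - \frac{1415999}{1427} - -7500 = - \frac{1415999}{1427} + 7500 = \frac{9286501}{1427}$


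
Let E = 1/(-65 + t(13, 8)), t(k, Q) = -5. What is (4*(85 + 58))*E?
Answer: -286/35 ≈ -8.1714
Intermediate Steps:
E = -1/70 (E = 1/(-65 - 5) = 1/(-70) = -1/70 ≈ -0.014286)
(4*(85 + 58))*E = (4*(85 + 58))*(-1/70) = (4*143)*(-1/70) = 572*(-1/70) = -286/35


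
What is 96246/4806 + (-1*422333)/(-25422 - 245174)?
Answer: 1559639723/72249132 ≈ 21.587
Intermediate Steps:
96246/4806 + (-1*422333)/(-25422 - 245174) = 96246*(1/4806) - 422333/(-270596) = 5347/267 - 422333*(-1/270596) = 5347/267 + 422333/270596 = 1559639723/72249132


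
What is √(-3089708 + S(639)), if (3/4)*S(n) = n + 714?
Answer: 4*I*√192994 ≈ 1757.2*I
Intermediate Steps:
S(n) = 952 + 4*n/3 (S(n) = 4*(n + 714)/3 = 4*(714 + n)/3 = 952 + 4*n/3)
√(-3089708 + S(639)) = √(-3089708 + (952 + (4/3)*639)) = √(-3089708 + (952 + 852)) = √(-3089708 + 1804) = √(-3087904) = 4*I*√192994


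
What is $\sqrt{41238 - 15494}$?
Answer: $4 \sqrt{1609} \approx 160.45$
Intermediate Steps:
$\sqrt{41238 - 15494} = \sqrt{25744} = 4 \sqrt{1609}$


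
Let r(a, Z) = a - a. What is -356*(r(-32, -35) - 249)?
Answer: 88644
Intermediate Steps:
r(a, Z) = 0
-356*(r(-32, -35) - 249) = -356*(0 - 249) = -356*(-249) = 88644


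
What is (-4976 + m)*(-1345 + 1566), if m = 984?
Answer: -882232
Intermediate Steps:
(-4976 + m)*(-1345 + 1566) = (-4976 + 984)*(-1345 + 1566) = -3992*221 = -882232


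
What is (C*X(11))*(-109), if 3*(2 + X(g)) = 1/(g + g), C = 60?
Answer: 142790/11 ≈ 12981.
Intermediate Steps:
X(g) = -2 + 1/(6*g) (X(g) = -2 + 1/(3*(g + g)) = -2 + 1/(3*((2*g))) = -2 + (1/(2*g))/3 = -2 + 1/(6*g))
(C*X(11))*(-109) = (60*(-2 + (⅙)/11))*(-109) = (60*(-2 + (⅙)*(1/11)))*(-109) = (60*(-2 + 1/66))*(-109) = (60*(-131/66))*(-109) = -1310/11*(-109) = 142790/11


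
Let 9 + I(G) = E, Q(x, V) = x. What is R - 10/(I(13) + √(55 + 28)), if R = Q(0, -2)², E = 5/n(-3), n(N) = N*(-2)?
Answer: -2940/587 - 360*√83/587 ≈ -10.596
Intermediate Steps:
n(N) = -2*N
E = ⅚ (E = 5/((-2*(-3))) = 5/6 = 5*(⅙) = ⅚ ≈ 0.83333)
R = 0 (R = 0² = 0)
I(G) = -49/6 (I(G) = -9 + ⅚ = -49/6)
R - 10/(I(13) + √(55 + 28)) = 0 - 10/(-49/6 + √(55 + 28)) = 0 - 10/(-49/6 + √83) = -10/(-49/6 + √83)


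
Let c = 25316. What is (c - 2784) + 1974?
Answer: 24506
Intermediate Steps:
(c - 2784) + 1974 = (25316 - 2784) + 1974 = 22532 + 1974 = 24506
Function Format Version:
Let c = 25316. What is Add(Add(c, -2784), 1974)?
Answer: 24506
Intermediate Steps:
Add(Add(c, -2784), 1974) = Add(Add(25316, -2784), 1974) = Add(22532, 1974) = 24506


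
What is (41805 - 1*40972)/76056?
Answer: 833/76056 ≈ 0.010952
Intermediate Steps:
(41805 - 1*40972)/76056 = (41805 - 40972)*(1/76056) = 833*(1/76056) = 833/76056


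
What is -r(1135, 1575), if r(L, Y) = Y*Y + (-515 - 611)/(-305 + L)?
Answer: -1029458812/415 ≈ -2.4806e+6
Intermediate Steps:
r(L, Y) = Y² - 1126/(-305 + L)
-r(1135, 1575) = -(-1126 - 305*1575² + 1135*1575²)/(-305 + 1135) = -(-1126 - 305*2480625 + 1135*2480625)/830 = -(-1126 - 756590625 + 2815509375)/830 = -2058917624/830 = -1*1029458812/415 = -1029458812/415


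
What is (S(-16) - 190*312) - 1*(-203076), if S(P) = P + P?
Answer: 143764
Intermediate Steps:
S(P) = 2*P
(S(-16) - 190*312) - 1*(-203076) = (2*(-16) - 190*312) - 1*(-203076) = (-32 - 59280) + 203076 = -59312 + 203076 = 143764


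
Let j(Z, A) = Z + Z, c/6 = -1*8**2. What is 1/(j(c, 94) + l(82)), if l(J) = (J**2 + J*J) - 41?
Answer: 1/12639 ≈ 7.9120e-5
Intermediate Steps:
c = -384 (c = 6*(-1*8**2) = 6*(-1*64) = 6*(-64) = -384)
j(Z, A) = 2*Z
l(J) = -41 + 2*J**2 (l(J) = (J**2 + J**2) - 41 = 2*J**2 - 41 = -41 + 2*J**2)
1/(j(c, 94) + l(82)) = 1/(2*(-384) + (-41 + 2*82**2)) = 1/(-768 + (-41 + 2*6724)) = 1/(-768 + (-41 + 13448)) = 1/(-768 + 13407) = 1/12639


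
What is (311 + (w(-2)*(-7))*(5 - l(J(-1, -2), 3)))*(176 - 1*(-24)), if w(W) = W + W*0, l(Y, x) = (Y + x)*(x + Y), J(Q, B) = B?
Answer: 73400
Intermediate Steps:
l(Y, x) = (Y + x)² (l(Y, x) = (Y + x)*(Y + x) = (Y + x)²)
w(W) = W (w(W) = W + 0 = W)
(311 + (w(-2)*(-7))*(5 - l(J(-1, -2), 3)))*(176 - 1*(-24)) = (311 + (-2*(-7))*(5 - (-2 + 3)²))*(176 - 1*(-24)) = (311 + 14*(5 - 1*1²))*(176 + 24) = (311 + 14*(5 - 1*1))*200 = (311 + 14*(5 - 1))*200 = (311 + 14*4)*200 = (311 + 56)*200 = 367*200 = 73400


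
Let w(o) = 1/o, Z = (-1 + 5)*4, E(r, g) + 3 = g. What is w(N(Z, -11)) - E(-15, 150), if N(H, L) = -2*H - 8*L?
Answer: -8231/56 ≈ -146.98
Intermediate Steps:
E(r, g) = -3 + g
Z = 16 (Z = 4*4 = 16)
N(H, L) = -8*L - 2*H
w(N(Z, -11)) - E(-15, 150) = 1/(-8*(-11) - 2*16) - (-3 + 150) = 1/(88 - 32) - 1*147 = 1/56 - 147 = -8231/56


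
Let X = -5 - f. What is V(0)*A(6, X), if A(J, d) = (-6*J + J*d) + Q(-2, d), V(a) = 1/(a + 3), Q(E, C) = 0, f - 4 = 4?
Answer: -38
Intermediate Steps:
f = 8 (f = 4 + 4 = 8)
V(a) = 1/(3 + a)
X = -13 (X = -5 - 1*8 = -5 - 8 = -13)
A(J, d) = -6*J + J*d (A(J, d) = (-6*J + J*d) + 0 = -6*J + J*d)
V(0)*A(6, X) = (6*(-6 - 13))/(3 + 0) = (6*(-19))/3 = (⅓)*(-114) = -38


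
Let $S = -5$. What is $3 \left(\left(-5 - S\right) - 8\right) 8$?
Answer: $-192$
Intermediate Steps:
$3 \left(\left(-5 - S\right) - 8\right) 8 = 3 \left(\left(-5 - -5\right) - 8\right) 8 = 3 \left(\left(-5 + 5\right) - 8\right) 8 = 3 \left(0 - 8\right) 8 = 3 \left(-8\right) 8 = \left(-24\right) 8 = -192$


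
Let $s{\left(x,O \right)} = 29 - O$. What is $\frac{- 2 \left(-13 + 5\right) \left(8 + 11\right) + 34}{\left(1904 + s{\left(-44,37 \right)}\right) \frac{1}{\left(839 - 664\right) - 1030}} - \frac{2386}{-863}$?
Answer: $- \frac{40812419}{272708} \approx -149.66$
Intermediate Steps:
$\frac{- 2 \left(-13 + 5\right) \left(8 + 11\right) + 34}{\left(1904 + s{\left(-44,37 \right)}\right) \frac{1}{\left(839 - 664\right) - 1030}} - \frac{2386}{-863} = \frac{- 2 \left(-13 + 5\right) \left(8 + 11\right) + 34}{\left(1904 + \left(29 - 37\right)\right) \frac{1}{\left(839 - 664\right) - 1030}} - \frac{2386}{-863} = \frac{- 2 \left(\left(-8\right) 19\right) + 34}{\left(1904 + \left(29 - 37\right)\right) \frac{1}{175 - 1030}} - - \frac{2386}{863} = \frac{\left(-2\right) \left(-152\right) + 34}{\left(1904 - 8\right) \frac{1}{-855}} + \frac{2386}{863} = \frac{304 + 34}{1896 \left(- \frac{1}{855}\right)} + \frac{2386}{863} = \frac{338}{- \frac{632}{285}} + \frac{2386}{863} = 338 \left(- \frac{285}{632}\right) + \frac{2386}{863} = - \frac{48165}{316} + \frac{2386}{863} = - \frac{40812419}{272708}$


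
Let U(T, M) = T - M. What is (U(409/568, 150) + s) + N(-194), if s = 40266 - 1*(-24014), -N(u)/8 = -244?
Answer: 37534985/568 ≈ 66083.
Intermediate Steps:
N(u) = 1952 (N(u) = -8*(-244) = 1952)
s = 64280 (s = 40266 + 24014 = 64280)
(U(409/568, 150) + s) + N(-194) = ((409/568 - 1*150) + 64280) + 1952 = ((409*(1/568) - 150) + 64280) + 1952 = ((409/568 - 150) + 64280) + 1952 = (-84791/568 + 64280) + 1952 = 36426249/568 + 1952 = 37534985/568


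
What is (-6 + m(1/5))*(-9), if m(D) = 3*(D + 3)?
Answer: -162/5 ≈ -32.400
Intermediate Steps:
m(D) = 9 + 3*D (m(D) = 3*(3 + D) = 9 + 3*D)
(-6 + m(1/5))*(-9) = (-6 + (9 + 3/5))*(-9) = (-6 + (9 + 3*(⅕)))*(-9) = (-6 + (9 + ⅗))*(-9) = (-6 + 48/5)*(-9) = (18/5)*(-9) = -162/5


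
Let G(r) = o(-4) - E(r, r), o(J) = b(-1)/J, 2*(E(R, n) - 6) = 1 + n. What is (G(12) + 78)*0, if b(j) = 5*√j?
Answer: 0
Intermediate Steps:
E(R, n) = 13/2 + n/2 (E(R, n) = 6 + (1 + n)/2 = 6 + (½ + n/2) = 13/2 + n/2)
o(J) = 5*I/J (o(J) = (5*√(-1))/J = (5*I)/J = 5*I/J)
G(r) = -13/2 - 5*I/4 - r/2 (G(r) = 5*I/(-4) - (13/2 + r/2) = 5*I*(-¼) + (-13/2 - r/2) = -5*I/4 + (-13/2 - r/2) = -13/2 - 5*I/4 - r/2)
(G(12) + 78)*0 = ((-13/2 - 5*I/4 - ½*12) + 78)*0 = ((-13/2 - 5*I/4 - 6) + 78)*0 = ((-25/2 - 5*I/4) + 78)*0 = (131/2 - 5*I/4)*0 = 0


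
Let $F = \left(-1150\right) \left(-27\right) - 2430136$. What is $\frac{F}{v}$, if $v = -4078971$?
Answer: $\frac{2399086}{4078971} \approx 0.58816$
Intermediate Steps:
$F = -2399086$ ($F = 31050 - 2430136 = -2399086$)
$\frac{F}{v} = - \frac{2399086}{-4078971} = \left(-2399086\right) \left(- \frac{1}{4078971}\right) = \frac{2399086}{4078971}$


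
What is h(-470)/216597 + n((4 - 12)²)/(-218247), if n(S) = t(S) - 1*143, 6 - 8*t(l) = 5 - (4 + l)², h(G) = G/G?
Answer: -83580909/42019240408 ≈ -0.0019891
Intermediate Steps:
h(G) = 1
t(l) = ⅛ + (4 + l)²/8 (t(l) = ¾ - (5 - (4 + l)²)/8 = ¾ + (-5/8 + (4 + l)²/8) = ⅛ + (4 + l)²/8)
n(S) = -1143/8 + (4 + S)²/8 (n(S) = (⅛ + (4 + S)²/8) - 1*143 = (⅛ + (4 + S)²/8) - 143 = -1143/8 + (4 + S)²/8)
h(-470)/216597 + n((4 - 12)²)/(-218247) = 1/216597 + (-1143/8 + (4 + (4 - 12)²)²/8)/(-218247) = 1*(1/216597) + (-1143/8 + (4 + (-8)²)²/8)*(-1/218247) = 1/216597 + (-1143/8 + (4 + 64)²/8)*(-1/218247) = 1/216597 + (-1143/8 + (⅛)*68²)*(-1/218247) = 1/216597 + (-1143/8 + (⅛)*4624)*(-1/218247) = 1/216597 + (-1143/8 + 578)*(-1/218247) = 1/216597 + (3481/8)*(-1/218247) = 1/216597 - 3481/1745976 = -83580909/42019240408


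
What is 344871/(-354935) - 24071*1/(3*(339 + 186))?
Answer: -259623206/15972075 ≈ -16.255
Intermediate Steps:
344871/(-354935) - 24071*1/(3*(339 + 186)) = 344871*(-1/354935) - 24071/(525*3) = -344871/354935 - 24071/1575 = -259623206/15972075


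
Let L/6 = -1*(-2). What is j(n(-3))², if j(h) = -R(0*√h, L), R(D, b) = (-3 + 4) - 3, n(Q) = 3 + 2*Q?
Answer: 4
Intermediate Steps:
L = 12 (L = 6*(-1*(-2)) = 6*2 = 12)
R(D, b) = -2 (R(D, b) = 1 - 3 = -2)
j(h) = 2 (j(h) = -1*(-2) = 2)
j(n(-3))² = 2² = 4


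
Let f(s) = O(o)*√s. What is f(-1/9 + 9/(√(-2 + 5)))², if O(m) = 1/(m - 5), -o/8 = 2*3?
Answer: -1/25281 + 3*√3/2809 ≈ 0.0018103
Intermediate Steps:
o = -48 (o = -16*3 = -8*6 = -48)
O(m) = 1/(-5 + m)
f(s) = -√s/53 (f(s) = √s/(-5 - 48) = √s/(-53) = -√s/53)
f(-1/9 + 9/(√(-2 + 5)))² = (-√(-1/9 + 9/(√(-2 + 5)))/53)² = (-√(-1*⅑ + 9/(√3))/53)² = (-√(-⅑ + 9*(√3/3))/53)² = (-√(-⅑ + 3*√3)/53)² = -1/25281 + 3*√3/2809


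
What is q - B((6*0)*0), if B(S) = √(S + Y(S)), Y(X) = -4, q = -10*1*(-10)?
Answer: 100 - 2*I ≈ 100.0 - 2.0*I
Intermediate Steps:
q = 100 (q = -10*(-10) = 100)
B(S) = √(-4 + S) (B(S) = √(S - 4) = √(-4 + S))
q - B((6*0)*0) = 100 - √(-4 + (6*0)*0) = 100 - √(-4 + 0*0) = 100 - √(-4 + 0) = 100 - √(-4) = 100 - 2*I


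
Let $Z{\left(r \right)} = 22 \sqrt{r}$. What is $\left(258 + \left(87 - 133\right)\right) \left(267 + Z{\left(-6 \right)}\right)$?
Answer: $56604 + 4664 i \sqrt{6} \approx 56604.0 + 11424.0 i$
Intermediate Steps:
$\left(258 + \left(87 - 133\right)\right) \left(267 + Z{\left(-6 \right)}\right) = \left(258 + \left(87 - 133\right)\right) \left(267 + 22 \sqrt{-6}\right) = \left(258 - 46\right) \left(267 + 22 i \sqrt{6}\right) = 212 \left(267 + 22 i \sqrt{6}\right) = 56604 + 4664 i \sqrt{6}$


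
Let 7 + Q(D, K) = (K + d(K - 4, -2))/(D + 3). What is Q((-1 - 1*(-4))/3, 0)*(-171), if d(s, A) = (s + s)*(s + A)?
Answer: -855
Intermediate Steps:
d(s, A) = 2*s*(A + s) (d(s, A) = (2*s)*(A + s) = 2*s*(A + s))
Q(D, K) = -7 + (K + 2*(-6 + K)*(-4 + K))/(3 + D) (Q(D, K) = -7 + (K + 2*(K - 4)*(-2 + (K - 4)))/(D + 3) = -7 + (K + 2*(-4 + K)*(-2 + (-4 + K)))/(3 + D) = -7 + (K + 2*(-4 + K)*(-6 + K))/(3 + D) = -7 + (K + 2*(-6 + K)*(-4 + K))/(3 + D))
Q((-1 - 1*(-4))/3, 0)*(-171) = ((27 - 19*0 - 7*(-1 - 1*(-4))/3 + 2*0²)/(3 + (-1 - 1*(-4))/3))*(-171) = ((27 + 0 - 7*(-1 + 4)/3 + 2*0)/(3 + (-1 + 4)*(⅓)))*(-171) = ((27 + 0 - 21/3 + 0)/(3 + 3*(⅓)))*(-171) = ((27 + 0 - 7*1 + 0)/(3 + 1))*(-171) = ((27 + 0 - 7 + 0)/4)*(-171) = ((¼)*20)*(-171) = 5*(-171) = -855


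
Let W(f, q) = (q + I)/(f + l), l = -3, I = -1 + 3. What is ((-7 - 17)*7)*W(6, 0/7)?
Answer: -112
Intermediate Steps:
I = 2
W(f, q) = (2 + q)/(-3 + f) (W(f, q) = (q + 2)/(f - 3) = (2 + q)/(-3 + f))
((-7 - 17)*7)*W(6, 0/7) = ((-7 - 17)*7)*((2 + 0/7)/(-3 + 6)) = (-24*7)*((2 + 0*(⅐))/3) = -56*(2 + 0) = -56*2 = -168*⅔ = -112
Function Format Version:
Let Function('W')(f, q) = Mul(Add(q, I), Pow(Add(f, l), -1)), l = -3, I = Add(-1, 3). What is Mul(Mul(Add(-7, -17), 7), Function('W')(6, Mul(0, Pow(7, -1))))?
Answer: -112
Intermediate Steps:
I = 2
Function('W')(f, q) = Mul(Pow(Add(-3, f), -1), Add(2, q)) (Function('W')(f, q) = Mul(Add(q, 2), Pow(Add(f, -3), -1)) = Mul(Add(2, q), Pow(Add(-3, f), -1)) = Mul(Pow(Add(-3, f), -1), Add(2, q)))
Mul(Mul(Add(-7, -17), 7), Function('W')(6, Mul(0, Pow(7, -1)))) = Mul(Mul(Add(-7, -17), 7), Mul(Pow(Add(-3, 6), -1), Add(2, Mul(0, Pow(7, -1))))) = Mul(Mul(-24, 7), Mul(Pow(3, -1), Add(2, Mul(0, Rational(1, 7))))) = Mul(-168, Mul(Rational(1, 3), Add(2, 0))) = Mul(-168, Mul(Rational(1, 3), 2)) = Mul(-168, Rational(2, 3)) = -112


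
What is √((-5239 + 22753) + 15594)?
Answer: 2*√8277 ≈ 181.96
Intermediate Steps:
√((-5239 + 22753) + 15594) = √(17514 + 15594) = √33108 = 2*√8277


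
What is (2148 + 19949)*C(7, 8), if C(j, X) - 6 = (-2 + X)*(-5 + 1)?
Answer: -397746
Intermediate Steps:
C(j, X) = 14 - 4*X (C(j, X) = 6 + (-2 + X)*(-5 + 1) = 6 + (-2 + X)*(-4) = 6 + (8 - 4*X) = 14 - 4*X)
(2148 + 19949)*C(7, 8) = (2148 + 19949)*(14 - 4*8) = 22097*(14 - 32) = 22097*(-18) = -397746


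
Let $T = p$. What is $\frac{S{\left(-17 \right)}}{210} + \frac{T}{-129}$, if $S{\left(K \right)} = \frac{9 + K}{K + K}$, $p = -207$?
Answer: $\frac{123251}{76755} \approx 1.6058$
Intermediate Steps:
$S{\left(K \right)} = \frac{9 + K}{2 K}$
$T = -207$
$\frac{S{\left(-17 \right)}}{210} + \frac{T}{-129} = \frac{\frac{1}{2} \frac{1}{-17} \left(9 - 17\right)}{210} - \frac{207}{-129} = \frac{1}{2} \left(- \frac{1}{17}\right) \left(-8\right) \frac{1}{210} - - \frac{69}{43} = \frac{4}{17} \cdot \frac{1}{210} + \frac{69}{43} = \frac{2}{1785} + \frac{69}{43} = \frac{123251}{76755}$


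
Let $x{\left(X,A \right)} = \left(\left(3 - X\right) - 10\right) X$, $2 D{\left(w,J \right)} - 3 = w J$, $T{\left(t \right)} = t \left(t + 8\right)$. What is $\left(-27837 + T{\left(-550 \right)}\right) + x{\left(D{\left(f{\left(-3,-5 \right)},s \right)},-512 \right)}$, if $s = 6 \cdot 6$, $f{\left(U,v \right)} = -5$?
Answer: $\frac{1052201}{4} \approx 2.6305 \cdot 10^{5}$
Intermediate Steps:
$T{\left(t \right)} = t \left(8 + t\right)$
$s = 36$
$D{\left(w,J \right)} = \frac{3}{2} + \frac{J w}{2}$ ($D{\left(w,J \right)} = \frac{3}{2} + \frac{w J}{2} = \frac{3}{2} + \frac{J w}{2}$)
$x{\left(X,A \right)} = X \left(-7 - X\right)$ ($x{\left(X,A \right)} = \left(-7 - X\right) X = X \left(-7 - X\right)$)
$\left(-27837 + T{\left(-550 \right)}\right) + x{\left(D{\left(f{\left(-3,-5 \right)},s \right)},-512 \right)} = \left(-27837 - 550 \left(8 - 550\right)\right) - \left(\frac{3}{2} + \frac{1}{2} \cdot 36 \left(-5\right)\right) \left(7 + \left(\frac{3}{2} + \frac{1}{2} \cdot 36 \left(-5\right)\right)\right) = \left(-27837 - -298100\right) - \left(\frac{3}{2} - 90\right) \left(7 + \left(\frac{3}{2} - 90\right)\right) = \left(-27837 + 298100\right) - - \frac{177 \left(7 - \frac{177}{2}\right)}{2} = 270263 - \left(- \frac{177}{2}\right) \left(- \frac{163}{2}\right) = 270263 - \frac{28851}{4} = \frac{1052201}{4}$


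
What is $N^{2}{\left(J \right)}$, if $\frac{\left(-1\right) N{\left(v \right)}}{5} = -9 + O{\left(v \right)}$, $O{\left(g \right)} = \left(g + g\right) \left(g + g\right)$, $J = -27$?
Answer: $211266225$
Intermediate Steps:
$O{\left(g \right)} = 4 g^{2}$ ($O{\left(g \right)} = 2 g 2 g = 4 g^{2}$)
$N{\left(v \right)} = 45 - 20 v^{2}$ ($N{\left(v \right)} = - 5 \left(-9 + 4 v^{2}\right) = 45 - 20 v^{2}$)
$N^{2}{\left(J \right)} = \left(45 - 20 \left(-27\right)^{2}\right)^{2} = \left(45 - 14580\right)^{2} = \left(-14535\right)^{2} = 211266225$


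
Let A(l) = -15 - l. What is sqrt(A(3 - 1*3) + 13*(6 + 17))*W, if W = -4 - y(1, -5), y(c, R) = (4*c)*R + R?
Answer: 42*sqrt(71) ≈ 353.90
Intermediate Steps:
y(c, R) = R + 4*R*c (y(c, R) = 4*R*c + R = R + 4*R*c)
W = 21 (W = -4 - (-5)*(1 + 4*1) = -4 - (-5)*(1 + 4) = -4 - (-5)*5 = -4 - 1*(-25) = -4 + 25 = 21)
sqrt(A(3 - 1*3) + 13*(6 + 17))*W = sqrt((-15 - (3 - 1*3)) + 13*(6 + 17))*21 = sqrt((-15 - (3 - 3)) + 13*23)*21 = sqrt((-15 - 1*0) + 299)*21 = sqrt((-15 + 0) + 299)*21 = sqrt(-15 + 299)*21 = sqrt(284)*21 = (2*sqrt(71))*21 = 42*sqrt(71)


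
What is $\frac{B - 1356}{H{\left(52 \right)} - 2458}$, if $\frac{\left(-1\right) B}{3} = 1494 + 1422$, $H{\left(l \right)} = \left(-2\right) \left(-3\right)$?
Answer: $\frac{2526}{613} \approx 4.1207$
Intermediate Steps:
$H{\left(l \right)} = 6$
$B = -8748$ ($B = - 3 \left(1494 + 1422\right) = \left(-3\right) 2916 = -8748$)
$\frac{B - 1356}{H{\left(52 \right)} - 2458} = \frac{-8748 - 1356}{6 - 2458} = - \frac{10104}{-2452} = \left(-10104\right) \left(- \frac{1}{2452}\right) = \frac{2526}{613}$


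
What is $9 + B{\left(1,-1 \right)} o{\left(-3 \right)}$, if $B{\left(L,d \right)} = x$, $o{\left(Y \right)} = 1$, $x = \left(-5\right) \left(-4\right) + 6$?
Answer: $35$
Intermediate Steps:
$x = 26$ ($x = 20 + 6 = 26$)
$B{\left(L,d \right)} = 26$
$9 + B{\left(1,-1 \right)} o{\left(-3 \right)} = 9 + 26 \cdot 1 = 9 + 26 = 35$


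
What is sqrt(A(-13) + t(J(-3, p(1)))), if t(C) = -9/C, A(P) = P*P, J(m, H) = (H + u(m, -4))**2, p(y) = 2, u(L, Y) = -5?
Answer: 2*sqrt(42) ≈ 12.961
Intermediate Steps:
J(m, H) = (-5 + H)**2 (J(m, H) = (H - 5)**2 = (-5 + H)**2)
A(P) = P**2
sqrt(A(-13) + t(J(-3, p(1)))) = sqrt((-13)**2 - 9/(-5 + 2)**2) = sqrt(169 - 9/((-3)**2)) = sqrt(169 - 9/9) = sqrt(169 - 9*1/9) = sqrt(169 - 1) = sqrt(168) = 2*sqrt(42)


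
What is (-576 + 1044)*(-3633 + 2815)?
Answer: -382824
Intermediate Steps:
(-576 + 1044)*(-3633 + 2815) = 468*(-818) = -382824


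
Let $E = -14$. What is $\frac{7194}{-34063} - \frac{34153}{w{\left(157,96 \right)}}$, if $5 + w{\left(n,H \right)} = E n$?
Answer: $\frac{1147505257}{75040789} \approx 15.292$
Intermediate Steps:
$w{\left(n,H \right)} = -5 - 14 n$
$\frac{7194}{-34063} - \frac{34153}{w{\left(157,96 \right)}} = \frac{7194}{-34063} - \frac{34153}{-5 - 2198} = 7194 \left(- \frac{1}{34063}\right) - \frac{34153}{-5 - 2198} = - \frac{7194}{34063} - \frac{34153}{-2203} = - \frac{7194}{34063} - - \frac{34153}{2203} = - \frac{7194}{34063} + \frac{34153}{2203} = \frac{1147505257}{75040789}$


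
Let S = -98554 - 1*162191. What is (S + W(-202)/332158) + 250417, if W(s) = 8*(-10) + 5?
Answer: -3430527899/332158 ≈ -10328.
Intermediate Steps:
S = -260745 (S = -98554 - 162191 = -260745)
W(s) = -75 (W(s) = -80 + 5 = -75)
(S + W(-202)/332158) + 250417 = (-260745 - 75/332158) + 250417 = -86608537785/332158 + 250417 = -3430527899/332158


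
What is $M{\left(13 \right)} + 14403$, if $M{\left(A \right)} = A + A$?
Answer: $14429$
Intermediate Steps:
$M{\left(A \right)} = 2 A$
$M{\left(13 \right)} + 14403 = 2 \cdot 13 + 14403 = 26 + 14403 = 14429$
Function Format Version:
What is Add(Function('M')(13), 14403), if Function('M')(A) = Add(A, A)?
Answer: 14429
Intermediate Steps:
Function('M')(A) = Mul(2, A)
Add(Function('M')(13), 14403) = Add(Mul(2, 13), 14403) = Add(26, 14403) = 14429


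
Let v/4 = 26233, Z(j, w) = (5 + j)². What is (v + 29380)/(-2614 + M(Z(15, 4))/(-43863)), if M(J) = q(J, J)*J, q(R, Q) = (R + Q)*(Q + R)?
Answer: -2945663628/185328941 ≈ -15.894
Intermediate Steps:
v = 104932 (v = 4*26233 = 104932)
q(R, Q) = (Q + R)² (q(R, Q) = (Q + R)*(Q + R) = (Q + R)²)
M(J) = 4*J³ (M(J) = (J + J)²*J = (2*J)²*J = (4*J²)*J = 4*J³)
(v + 29380)/(-2614 + M(Z(15, 4))/(-43863)) = (104932 + 29380)/(-2614 + (4*((5 + 15)²)³)/(-43863)) = 134312/(-2614 + (4*(20²)³)*(-1/43863)) = 134312/(-2614 + (4*400³)*(-1/43863)) = 134312/(-2614 + (4*64000000)*(-1/43863)) = 134312/(-2614 + 256000000*(-1/43863)) = 134312/(-2614 - 256000000/43863) = 134312/(-370657882/43863) = 134312*(-43863/370657882) = -2945663628/185328941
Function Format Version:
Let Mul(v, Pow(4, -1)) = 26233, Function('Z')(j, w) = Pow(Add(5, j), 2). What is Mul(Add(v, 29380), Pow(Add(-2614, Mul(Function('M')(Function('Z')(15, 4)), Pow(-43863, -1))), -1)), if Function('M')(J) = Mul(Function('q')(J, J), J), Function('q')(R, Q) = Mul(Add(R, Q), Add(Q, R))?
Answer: Rational(-2945663628, 185328941) ≈ -15.894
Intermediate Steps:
v = 104932 (v = Mul(4, 26233) = 104932)
Function('q')(R, Q) = Pow(Add(Q, R), 2) (Function('q')(R, Q) = Mul(Add(Q, R), Add(Q, R)) = Pow(Add(Q, R), 2))
Function('M')(J) = Mul(4, Pow(J, 3)) (Function('M')(J) = Mul(Pow(Add(J, J), 2), J) = Mul(Pow(Mul(2, J), 2), J) = Mul(Mul(4, Pow(J, 2)), J) = Mul(4, Pow(J, 3)))
Mul(Add(v, 29380), Pow(Add(-2614, Mul(Function('M')(Function('Z')(15, 4)), Pow(-43863, -1))), -1)) = Mul(Add(104932, 29380), Pow(Add(-2614, Mul(Mul(4, Pow(Pow(Add(5, 15), 2), 3)), Pow(-43863, -1))), -1)) = Mul(134312, Pow(Add(-2614, Mul(Mul(4, Pow(Pow(20, 2), 3)), Rational(-1, 43863))), -1)) = Mul(134312, Pow(Add(-2614, Mul(Mul(4, Pow(400, 3)), Rational(-1, 43863))), -1)) = Mul(134312, Pow(Add(-2614, Mul(Mul(4, 64000000), Rational(-1, 43863))), -1)) = Mul(134312, Pow(Add(-2614, Mul(256000000, Rational(-1, 43863))), -1)) = Mul(134312, Pow(Add(-2614, Rational(-256000000, 43863)), -1)) = Mul(134312, Pow(Rational(-370657882, 43863), -1)) = Mul(134312, Rational(-43863, 370657882)) = Rational(-2945663628, 185328941)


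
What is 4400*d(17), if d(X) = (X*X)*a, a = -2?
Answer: -2543200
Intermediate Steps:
d(X) = -2*X**2 (d(X) = (X*X)*(-2) = X**2*(-2) = -2*X**2)
4400*d(17) = 4400*(-2*17**2) = 4400*(-2*289) = 4400*(-578) = -2543200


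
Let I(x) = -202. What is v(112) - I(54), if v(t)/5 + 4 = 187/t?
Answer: 21319/112 ≈ 190.35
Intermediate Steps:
v(t) = -20 + 935/t (v(t) = -20 + 5*(187/t) = -20 + 935/t)
v(112) - I(54) = (-20 + 935/112) - 1*(-202) = (-20 + 935*(1/112)) + 202 = (-20 + 935/112) + 202 = -1305/112 + 202 = 21319/112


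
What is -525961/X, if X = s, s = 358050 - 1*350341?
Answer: -525961/7709 ≈ -68.227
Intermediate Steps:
s = 7709 (s = 358050 - 350341 = 7709)
X = 7709
-525961/X = -525961/7709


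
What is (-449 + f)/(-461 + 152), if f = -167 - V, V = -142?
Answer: 158/103 ≈ 1.5340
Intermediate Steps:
f = -25 (f = -167 - 1*(-142) = -167 + 142 = -25)
(-449 + f)/(-461 + 152) = (-449 - 25)/(-461 + 152) = -474/(-309) = -474*(-1/309) = 158/103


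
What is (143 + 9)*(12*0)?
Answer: 0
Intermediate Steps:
(143 + 9)*(12*0) = 152*0 = 0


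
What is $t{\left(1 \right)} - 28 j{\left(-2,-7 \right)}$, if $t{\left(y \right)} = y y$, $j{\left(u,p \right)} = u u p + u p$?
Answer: $393$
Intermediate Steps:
$j{\left(u,p \right)} = p u + p u^{2}$ ($j{\left(u,p \right)} = u^{2} p + p u = p u^{2} + p u = p u + p u^{2}$)
$t{\left(y \right)} = y^{2}$
$t{\left(1 \right)} - 28 j{\left(-2,-7 \right)} = 1^{2} - 28 \left(\left(-7\right) \left(-2\right) \left(1 - 2\right)\right) = 1 - 28 \left(\left(-7\right) \left(-2\right) \left(-1\right)\right) = 1 - -392 = 1 + 392 = 393$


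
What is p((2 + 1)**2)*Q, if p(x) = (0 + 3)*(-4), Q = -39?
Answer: 468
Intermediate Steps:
p(x) = -12 (p(x) = 3*(-4) = -12)
p((2 + 1)**2)*Q = -12*(-39) = 468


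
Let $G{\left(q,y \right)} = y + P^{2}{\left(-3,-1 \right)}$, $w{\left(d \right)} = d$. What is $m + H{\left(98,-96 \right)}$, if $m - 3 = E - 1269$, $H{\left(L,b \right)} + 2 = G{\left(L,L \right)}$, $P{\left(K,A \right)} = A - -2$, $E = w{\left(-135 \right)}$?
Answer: $-1304$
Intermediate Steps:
$E = -135$
$P{\left(K,A \right)} = 2 + A$ ($P{\left(K,A \right)} = A + 2 = 2 + A$)
$G{\left(q,y \right)} = 1 + y$ ($G{\left(q,y \right)} = y + \left(2 - 1\right)^{2} = y + 1^{2} = y + 1 = 1 + y$)
$H{\left(L,b \right)} = -1 + L$ ($H{\left(L,b \right)} = -2 + \left(1 + L\right) = -1 + L$)
$m = -1401$ ($m = 3 - 1404 = -1401$)
$m + H{\left(98,-96 \right)} = -1401 + \left(-1 + 98\right) = -1401 + 97 = -1304$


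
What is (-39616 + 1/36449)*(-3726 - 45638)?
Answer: 248361736276/127 ≈ 1.9556e+9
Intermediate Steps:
(-39616 + 1/36449)*(-3726 - 45638) = (-39616 + 1/36449)*(-49364) = -1443963583/36449*(-49364) = 248361736276/127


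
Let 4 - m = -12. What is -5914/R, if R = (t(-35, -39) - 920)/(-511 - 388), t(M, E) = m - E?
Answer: -5316686/865 ≈ -6146.5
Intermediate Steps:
m = 16 (m = 4 - 1*(-12) = 4 + 12 = 16)
t(M, E) = 16 - E
R = 865/899 (R = ((16 - 1*(-39)) - 920)/(-511 - 388) = ((16 + 39) - 920)/(-899) = (55 - 920)*(-1/899) = -865*(-1/899) = 865/899 ≈ 0.96218)
-5914/R = -5914/865/899 = -5914*899/865 = -5316686/865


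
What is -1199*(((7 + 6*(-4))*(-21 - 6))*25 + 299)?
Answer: -14117026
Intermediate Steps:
-1199*(((7 + 6*(-4))*(-21 - 6))*25 + 299) = -1199*(((7 - 24)*(-27))*25 + 299) = -1199*(-17*(-27)*25 + 299) = -1199*(459*25 + 299) = -1199*(11475 + 299) = -1199*11774 = -14117026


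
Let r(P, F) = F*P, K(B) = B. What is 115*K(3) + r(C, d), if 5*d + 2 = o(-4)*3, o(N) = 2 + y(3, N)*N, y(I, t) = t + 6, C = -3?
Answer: 357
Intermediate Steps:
y(I, t) = 6 + t
o(N) = 2 + N*(6 + N) (o(N) = 2 + (6 + N)*N = 2 + N*(6 + N))
d = -4 (d = -⅖ + ((2 - 4*(6 - 4))*3)/5 = -⅖ + ((2 - 4*2)*3)/5 = -⅖ + ((2 - 8)*3)/5 = -⅖ + (-6*3)/5 = -⅖ + (⅕)*(-18) = -⅖ - 18/5 = -4)
115*K(3) + r(C, d) = 115*3 - 4*(-3) = 345 + 12 = 357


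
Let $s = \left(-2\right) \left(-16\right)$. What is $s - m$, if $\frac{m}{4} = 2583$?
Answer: $-10300$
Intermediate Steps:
$m = 10332$ ($m = 4 \cdot 2583 = 10332$)
$s = 32$
$s - m = 32 - 10332 = -10300$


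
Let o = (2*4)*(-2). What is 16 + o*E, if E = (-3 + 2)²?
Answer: 0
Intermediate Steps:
o = -16 (o = 8*(-2) = -16)
E = 1 (E = (-1)² = 1)
16 + o*E = 16 - 16*1 = 16 - 16 = 0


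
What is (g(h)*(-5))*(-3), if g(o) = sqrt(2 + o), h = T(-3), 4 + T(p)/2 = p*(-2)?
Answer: 15*sqrt(6) ≈ 36.742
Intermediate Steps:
T(p) = -8 - 4*p (T(p) = -8 + 2*(p*(-2)) = -8 + 2*(-2*p) = -8 - 4*p)
h = 4 (h = -8 - 4*(-3) = -8 + 12 = 4)
(g(h)*(-5))*(-3) = (sqrt(2 + 4)*(-5))*(-3) = (sqrt(6)*(-5))*(-3) = -5*sqrt(6)*(-3) = 15*sqrt(6)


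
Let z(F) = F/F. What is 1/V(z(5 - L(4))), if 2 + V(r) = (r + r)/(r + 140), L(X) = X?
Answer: -141/280 ≈ -0.50357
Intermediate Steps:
z(F) = 1
V(r) = -2 + 2*r/(140 + r) (V(r) = -2 + (r + r)/(r + 140) = -2 + (2*r)/(140 + r) = -2 + 2*r/(140 + r))
1/V(z(5 - L(4))) = 1/(-280/(140 + 1)) = 1/(-280/141) = -141/280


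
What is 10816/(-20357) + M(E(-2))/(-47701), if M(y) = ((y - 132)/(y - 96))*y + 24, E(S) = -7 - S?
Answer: -52144736439/98075974957 ≈ -0.53168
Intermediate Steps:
M(y) = 24 + y*(-132 + y)/(-96 + y) (M(y) = ((-132 + y)/(-96 + y))*y + 24 = y*(-132 + y)/(-96 + y) + 24 = 24 + y*(-132 + y)/(-96 + y))
10816/(-20357) + M(E(-2))/(-47701) = 10816/(-20357) + ((-2304 + (-7 - 1*(-2))² - 108*(-7 - 1*(-2)))/(-96 + (-7 - 1*(-2))))/(-47701) = 10816*(-1/20357) + ((-2304 + (-7 + 2)² - 108*(-7 + 2))/(-96 + (-7 + 2)))*(-1/47701) = -10816/20357 + ((-2304 + (-5)² - 108*(-5))/(-96 - 5))*(-1/47701) = -10816/20357 + ((-2304 + 25 + 540)/(-101))*(-1/47701) = -10816/20357 - 1/101*(-1739)*(-1/47701) = -10816/20357 + (1739/101)*(-1/47701) = -10816/20357 - 1739/4817801 = -52144736439/98075974957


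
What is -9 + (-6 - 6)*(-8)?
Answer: 87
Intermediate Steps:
-9 + (-6 - 6)*(-8) = -9 - 12*(-8) = -9 + 96 = 87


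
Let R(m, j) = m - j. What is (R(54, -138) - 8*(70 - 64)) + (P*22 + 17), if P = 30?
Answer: 821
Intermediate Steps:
(R(54, -138) - 8*(70 - 64)) + (P*22 + 17) = ((54 - 1*(-138)) - 8*(70 - 64)) + (30*22 + 17) = ((54 + 138) - 8*6) + (660 + 17) = (192 - 48) + 677 = 144 + 677 = 821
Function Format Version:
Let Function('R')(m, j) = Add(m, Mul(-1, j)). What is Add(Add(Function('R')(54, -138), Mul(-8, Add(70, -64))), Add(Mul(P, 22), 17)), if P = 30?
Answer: 821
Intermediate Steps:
Add(Add(Function('R')(54, -138), Mul(-8, Add(70, -64))), Add(Mul(P, 22), 17)) = Add(Add(Add(54, Mul(-1, -138)), Mul(-8, Add(70, -64))), Add(Mul(30, 22), 17)) = Add(Add(Add(54, 138), Mul(-8, 6)), Add(660, 17)) = Add(Add(192, -48), 677) = Add(144, 677) = 821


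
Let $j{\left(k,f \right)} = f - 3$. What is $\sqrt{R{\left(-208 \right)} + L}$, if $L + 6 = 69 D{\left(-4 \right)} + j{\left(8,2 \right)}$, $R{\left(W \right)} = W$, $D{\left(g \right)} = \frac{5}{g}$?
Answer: $\frac{i \sqrt{1205}}{2} \approx 17.357 i$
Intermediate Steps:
$j{\left(k,f \right)} = -3 + f$
$L = - \frac{373}{4}$ ($L = -6 + \left(69 \frac{5}{-4} + \left(-3 + 2\right)\right) = -6 + \left(69 \cdot 5 \left(- \frac{1}{4}\right) - 1\right) = -6 + \left(69 \left(- \frac{5}{4}\right) - 1\right) = -6 - \frac{349}{4} = - \frac{373}{4} \approx -93.25$)
$\sqrt{R{\left(-208 \right)} + L} = \sqrt{-208 - \frac{373}{4}} = \sqrt{- \frac{1205}{4}} = \frac{i \sqrt{1205}}{2}$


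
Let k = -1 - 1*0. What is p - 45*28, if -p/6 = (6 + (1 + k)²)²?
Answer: -1476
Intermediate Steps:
k = -1 (k = -1 + 0 = -1)
p = -216 (p = -6*(6 + (1 - 1)²)² = -6*(6 + 0²)² = -6*(6 + 0)² = -6*6² = -6*36 = -216)
p - 45*28 = -216 - 45*28 = -216 - 1260 = -1476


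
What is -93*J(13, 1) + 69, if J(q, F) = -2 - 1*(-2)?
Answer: 69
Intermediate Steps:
J(q, F) = 0 (J(q, F) = -2 + 2 = 0)
-93*J(13, 1) + 69 = -93*0 + 69 = 0 + 69 = 69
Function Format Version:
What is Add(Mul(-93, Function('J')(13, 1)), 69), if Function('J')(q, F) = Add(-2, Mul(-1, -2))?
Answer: 69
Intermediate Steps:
Function('J')(q, F) = 0 (Function('J')(q, F) = Add(-2, 2) = 0)
Add(Mul(-93, Function('J')(13, 1)), 69) = Add(Mul(-93, 0), 69) = Add(0, 69) = 69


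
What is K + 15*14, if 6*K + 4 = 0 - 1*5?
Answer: 417/2 ≈ 208.50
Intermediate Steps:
K = -3/2 (K = -⅔ + (0 - 1*5)/6 = -⅔ + (0 - 5)/6 = -⅔ + (⅙)*(-5) = -⅔ - ⅚ = -3/2 ≈ -1.5000)
K + 15*14 = -3/2 + 15*14 = -3/2 + 210 = 417/2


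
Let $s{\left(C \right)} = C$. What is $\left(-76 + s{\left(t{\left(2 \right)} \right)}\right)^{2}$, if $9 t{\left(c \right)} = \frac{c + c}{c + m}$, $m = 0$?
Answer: $\frac{465124}{81} \approx 5742.3$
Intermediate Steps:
$t{\left(c \right)} = \frac{2}{9}$ ($t{\left(c \right)} = \frac{\left(c + c\right) \frac{1}{c + 0}}{9} = \frac{2 c \frac{1}{c}}{9} = \frac{1}{9} \cdot 2 = \frac{2}{9}$)
$\left(-76 + s{\left(t{\left(2 \right)} \right)}\right)^{2} = \left(-76 + \frac{2}{9}\right)^{2} = \left(- \frac{682}{9}\right)^{2} = \frac{465124}{81}$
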